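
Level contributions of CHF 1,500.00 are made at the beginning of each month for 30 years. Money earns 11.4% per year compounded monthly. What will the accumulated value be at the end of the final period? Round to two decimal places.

CHF 4,635,182.93

This is an annuity due: 360 deposits of CHF 1,500.00 at the beginning of each month.
Periodic rate r = 0.114/12 per month; n is counted in months.
FV = PMT × [((1+r)^n − 1)/r] × (1+r) = 1,500 × [(1+r)^360 − 1] / r × (1+r) = CHF 4,635,182.93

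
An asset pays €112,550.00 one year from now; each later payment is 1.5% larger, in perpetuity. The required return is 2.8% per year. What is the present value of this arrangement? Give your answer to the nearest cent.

Periodic rate r = 0.028 per year.
Growing perpetuity (Gordon): PV = PMT₁ / (r − g) = 112,550 / (r − 0.015) = €8,657,692.31.

€8,657,692.31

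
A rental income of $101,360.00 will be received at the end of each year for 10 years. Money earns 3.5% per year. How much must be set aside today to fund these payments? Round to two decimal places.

$842,971.12

This is an ordinary annuity: 10 payments of $101,360.00 at the end of each year.
Periodic rate r = 0.035 per year.
PV = PMT × [(1 − (1+r)^−n)/r] = 101,360 × [1 − (1+r)^−10] / r = $842,971.12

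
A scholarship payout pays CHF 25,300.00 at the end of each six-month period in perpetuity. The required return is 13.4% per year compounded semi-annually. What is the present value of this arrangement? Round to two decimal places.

Periodic rate r = 0.134/2 per half-year.
Level perpetuity: PV = PMT / r = 25,300 / (0.134/2) = CHF 377,611.94.

CHF 377,611.94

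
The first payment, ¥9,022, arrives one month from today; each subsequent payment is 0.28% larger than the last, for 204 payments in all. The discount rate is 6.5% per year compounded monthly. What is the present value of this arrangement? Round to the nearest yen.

¥1,421,726

Periodic rate r = 0.065/12 per month; n is counted in months.
Growing ordinary annuity: PV = PMT₁ × [1 − ((1+g)/(1+r))^n] / (r − g) = 9,022 × [1 − ((1+0.0028)/(1+r))^204] / (r − 0.0028) = ¥1,421,726.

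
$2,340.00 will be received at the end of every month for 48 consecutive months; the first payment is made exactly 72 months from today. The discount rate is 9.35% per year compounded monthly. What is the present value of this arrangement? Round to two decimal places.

$53,834.02

Ordinary annuity of 48 payments, first payment at period 72.
Periodic rate r = 0.0935/12 per month; n is counted in months.
The ordinary-annuity PV formula values the stream one period before the first payment (period 71); discount that back 71 periods:
PV₀ = 2,340 × [1 − (1+r)^−48] / r × (1+r)^−71 = $53,834.02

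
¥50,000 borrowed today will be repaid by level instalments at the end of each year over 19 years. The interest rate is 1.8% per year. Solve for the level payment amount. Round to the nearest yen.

Level ordinary annuity; solve PV = PMT × [(1 − (1+r)^−n)/r] for PMT.
Periodic rate r = 0.018 per year.
With n = 19: PMT = 50,000 / ([(1 − (1+r)^−n)/r]) = ¥3,131

¥3,131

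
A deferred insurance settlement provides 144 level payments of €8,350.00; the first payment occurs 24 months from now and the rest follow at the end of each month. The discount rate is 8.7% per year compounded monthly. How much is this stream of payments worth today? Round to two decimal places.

Ordinary annuity of 144 payments, first payment at period 24.
Periodic rate r = 0.087/12 per month; n is counted in months.
The ordinary-annuity PV formula values the stream one period before the first payment (period 23); discount that back 23 periods:
PV₀ = 8,350 × [1 − (1+r)^−144] / r × (1+r)^−23 = €630,733.01

€630,733.01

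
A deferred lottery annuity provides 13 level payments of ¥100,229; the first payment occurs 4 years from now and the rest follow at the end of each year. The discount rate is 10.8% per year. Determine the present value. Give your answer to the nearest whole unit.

¥502,401

Ordinary annuity of 13 payments, first payment at period 4.
Periodic rate r = 0.108 per year.
The ordinary-annuity PV formula values the stream one period before the first payment (period 3); discount that back 3 periods:
PV₀ = 100,229 × [1 − (1+r)^−13] / r × (1+r)^−3 = ¥502,401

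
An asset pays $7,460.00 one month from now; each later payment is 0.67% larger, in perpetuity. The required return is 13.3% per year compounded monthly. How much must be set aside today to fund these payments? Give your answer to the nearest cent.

$1,701,901.14

Periodic rate r = 0.133/12 per month.
Growing perpetuity (Gordon): PV = PMT₁ / (r − g) = 7,460 / (r − 0.0067) = $1,701,901.14.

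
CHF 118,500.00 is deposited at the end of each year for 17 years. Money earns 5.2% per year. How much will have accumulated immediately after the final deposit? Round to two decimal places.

CHF 3,116,043.72

This is an ordinary annuity: 17 deposits of CHF 118,500.00 at the end of each year.
Periodic rate r = 0.052 per year.
FV = PMT × [((1+r)^n − 1)/r] = 118,500 × [(1+r)^17 − 1] / r = CHF 3,116,043.72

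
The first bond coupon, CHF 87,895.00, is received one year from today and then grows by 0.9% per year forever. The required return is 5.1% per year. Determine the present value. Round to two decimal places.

CHF 2,092,738.10

Periodic rate r = 0.051 per year.
Growing perpetuity (Gordon): PV = PMT₁ / (r − g) = 87,895 / (r − 0.009) = CHF 2,092,738.10.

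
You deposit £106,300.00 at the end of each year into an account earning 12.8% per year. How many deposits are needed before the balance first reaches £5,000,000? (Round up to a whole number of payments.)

Periodic rate r = 0.128 per year.
Ordinary annuity FV: 5,000,000 = 106,300 × [((1+r)^n − 1)/r].
(1+r)^n = 1 + 5,000,000 × r / 106,300, so n = ln(1 + 5,000,000·r/106,300) / ln(1+r) = 16.18.
Round up to a whole number of payments: n = 17.

17 payments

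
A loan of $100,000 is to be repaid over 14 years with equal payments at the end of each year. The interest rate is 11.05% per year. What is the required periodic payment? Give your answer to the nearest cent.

$14,360.66

Level ordinary annuity; solve PV = PMT × [(1 − (1+r)^−n)/r] for PMT.
Periodic rate r = 0.1105 per year.
With n = 14: PMT = 100,000 / ([(1 − (1+r)^−n)/r]) = $14,360.66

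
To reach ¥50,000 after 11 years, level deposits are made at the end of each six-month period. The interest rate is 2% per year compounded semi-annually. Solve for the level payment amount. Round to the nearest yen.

Level ordinary annuity; solve FV = PMT × [((1+r)^n − 1)/r] for PMT.
Periodic rate r = 0.02/2 per half-year; n is counted in half-years.
With n = 22: PMT = 50,000 / ([((1+r)^n − 1)/r]) = ¥2,043

¥2,043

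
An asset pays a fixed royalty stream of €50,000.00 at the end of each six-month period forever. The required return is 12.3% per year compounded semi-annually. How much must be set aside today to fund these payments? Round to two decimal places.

Periodic rate r = 0.123/2 per half-year.
Level perpetuity: PV = PMT / r = 50,000 / (0.123/2) = €813,008.13.

€813,008.13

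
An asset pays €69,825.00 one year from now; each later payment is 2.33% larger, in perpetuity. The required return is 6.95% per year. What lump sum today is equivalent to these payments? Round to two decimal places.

€1,511,363.64

Periodic rate r = 0.0695 per year.
Growing perpetuity (Gordon): PV = PMT₁ / (r − g) = 69,825 / (r − 0.0233) = €1,511,363.64.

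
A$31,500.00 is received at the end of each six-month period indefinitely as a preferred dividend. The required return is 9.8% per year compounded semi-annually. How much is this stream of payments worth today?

Periodic rate r = 0.098/2 per half-year.
Level perpetuity: PV = PMT / r = 31,500 / (0.098/2) = A$642,857.14.

A$642,857.14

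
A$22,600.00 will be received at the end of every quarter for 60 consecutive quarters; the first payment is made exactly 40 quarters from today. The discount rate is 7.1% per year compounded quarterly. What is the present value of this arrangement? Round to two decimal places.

A$418,002.47

Ordinary annuity of 60 payments, first payment at period 40.
Periodic rate r = 0.071/4 per quarter; n is counted in quarters.
The ordinary-annuity PV formula values the stream one period before the first payment (period 39); discount that back 39 periods:
PV₀ = 22,600 × [1 − (1+r)^−60] / r × (1+r)^−39 = A$418,002.47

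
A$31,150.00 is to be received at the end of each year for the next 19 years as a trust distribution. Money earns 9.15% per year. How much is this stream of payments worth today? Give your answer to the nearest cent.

A$275,933.27

This is an ordinary annuity: 19 payments of A$31,150.00 at the end of each year.
Periodic rate r = 0.0915 per year.
PV = PMT × [(1 − (1+r)^−n)/r] = 31,150 × [1 − (1+r)^−19] / r = A$275,933.27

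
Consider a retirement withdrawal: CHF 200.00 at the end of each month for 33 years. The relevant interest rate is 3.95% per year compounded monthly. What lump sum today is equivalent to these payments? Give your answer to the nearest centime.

CHF 44,223.09

This is an ordinary annuity: 396 payments of CHF 200.00 at the end of each month.
Periodic rate r = 0.0395/12 per month; n is counted in months.
PV = PMT × [(1 − (1+r)^−n)/r] = 200 × [1 − (1+r)^−396] / r = CHF 44,223.09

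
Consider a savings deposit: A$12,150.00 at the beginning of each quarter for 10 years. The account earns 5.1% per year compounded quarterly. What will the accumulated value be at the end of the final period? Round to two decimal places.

This is an annuity due: 40 deposits of A$12,150.00 at the beginning of each quarter.
Periodic rate r = 0.051/4 per quarter; n is counted in quarters.
FV = PMT × [((1+r)^n − 1)/r] × (1+r) = 12,150 × [(1+r)^40 − 1] / r × (1+r) = A$636,893.73

A$636,893.73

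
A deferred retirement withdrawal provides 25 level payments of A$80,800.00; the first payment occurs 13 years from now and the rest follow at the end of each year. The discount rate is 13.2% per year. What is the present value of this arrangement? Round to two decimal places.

Ordinary annuity of 25 payments, first payment at period 13.
Periodic rate r = 0.132 per year.
The ordinary-annuity PV formula values the stream one period before the first payment (period 12); discount that back 12 periods:
PV₀ = 80,800 × [1 − (1+r)^−25] / r × (1+r)^−12 = A$132,024.38

A$132,024.38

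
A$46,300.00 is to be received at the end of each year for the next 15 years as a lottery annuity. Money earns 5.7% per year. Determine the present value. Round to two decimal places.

A$458,624.46

This is an ordinary annuity: 15 payments of A$46,300.00 at the end of each year.
Periodic rate r = 0.057 per year.
PV = PMT × [(1 − (1+r)^−n)/r] = 46,300 × [1 − (1+r)^−15] / r = A$458,624.46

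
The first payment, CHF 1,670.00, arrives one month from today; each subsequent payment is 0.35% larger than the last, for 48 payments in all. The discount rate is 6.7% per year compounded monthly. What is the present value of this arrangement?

Periodic rate r = 0.067/12 per month; n is counted in months.
Growing ordinary annuity: PV = PMT₁ × [1 − ((1+g)/(1+r))^n] / (r − g) = 1,670 × [1 − ((1+0.0035)/(1+r))^48] / (r − 0.0035) = CHF 75,954.35.

CHF 75,954.35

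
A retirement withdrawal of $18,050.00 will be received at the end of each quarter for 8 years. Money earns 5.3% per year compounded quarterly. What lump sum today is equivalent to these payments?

$468,280.18

This is an ordinary annuity: 32 payments of $18,050.00 at the end of each quarter.
Periodic rate r = 0.053/4 per quarter; n is counted in quarters.
PV = PMT × [(1 − (1+r)^−n)/r] = 18,050 × [1 − (1+r)^−32] / r = $468,280.18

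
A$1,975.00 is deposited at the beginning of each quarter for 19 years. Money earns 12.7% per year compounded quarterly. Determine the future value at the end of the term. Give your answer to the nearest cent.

This is an annuity due: 76 deposits of A$1,975.00 at the beginning of each quarter.
Periodic rate r = 0.127/4 per quarter; n is counted in quarters.
FV = PMT × [((1+r)^n − 1)/r] × (1+r) = 1,975 × [(1+r)^76 − 1] / r × (1+r) = A$626,152.49

A$626,152.49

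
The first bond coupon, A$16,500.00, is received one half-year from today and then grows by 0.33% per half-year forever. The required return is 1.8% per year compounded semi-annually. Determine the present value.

A$2,894,736.84

Periodic rate r = 0.018/2 per half-year.
Growing perpetuity (Gordon): PV = PMT₁ / (r − g) = 16,500 / (r − 0.0033) = A$2,894,736.84.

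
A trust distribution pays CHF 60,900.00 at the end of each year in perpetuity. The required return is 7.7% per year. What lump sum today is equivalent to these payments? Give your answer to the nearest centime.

CHF 790,909.09

Periodic rate r = 0.077 per year.
Level perpetuity: PV = PMT / r = 60,900 / (0.077) = CHF 790,909.09.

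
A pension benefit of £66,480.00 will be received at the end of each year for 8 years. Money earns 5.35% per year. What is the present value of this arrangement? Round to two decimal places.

This is an ordinary annuity: 8 payments of £66,480.00 at the end of each year.
Periodic rate r = 0.0535 per year.
PV = PMT × [(1 − (1+r)^−n)/r] = 66,480 × [1 − (1+r)^−8] / r = £423,660.18

£423,660.18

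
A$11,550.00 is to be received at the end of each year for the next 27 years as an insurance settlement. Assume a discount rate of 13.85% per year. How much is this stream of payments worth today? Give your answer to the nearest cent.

This is an ordinary annuity: 27 payments of A$11,550.00 at the end of each year.
Periodic rate r = 0.1385 per year.
PV = PMT × [(1 − (1+r)^−n)/r] = 11,550 × [1 − (1+r)^−27] / r = A$80,880.80

A$80,880.80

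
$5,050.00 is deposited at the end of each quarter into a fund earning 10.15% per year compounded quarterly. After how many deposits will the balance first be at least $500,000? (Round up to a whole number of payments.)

Periodic rate r = 0.1015/4 per quarter; n is counted in quarters.
Ordinary annuity FV: 500,000 = 5,050 × [((1+r)^n − 1)/r].
(1+r)^n = 1 + 500,000 × r / 5,050, so n = ln(1 + 500,000·r/5,050) / ln(1+r) = 50.13.
Round up to a whole number of payments: n = 51.

51 payments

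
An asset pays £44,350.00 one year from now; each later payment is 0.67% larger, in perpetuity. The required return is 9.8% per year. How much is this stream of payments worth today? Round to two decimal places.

Periodic rate r = 0.098 per year.
Growing perpetuity (Gordon): PV = PMT₁ / (r − g) = 44,350 / (r − 0.0067) = £485,761.23.

£485,761.23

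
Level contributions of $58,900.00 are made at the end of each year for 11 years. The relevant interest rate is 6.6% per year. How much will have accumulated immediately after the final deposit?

$910,180.92

This is an ordinary annuity: 11 deposits of $58,900.00 at the end of each year.
Periodic rate r = 0.066 per year.
FV = PMT × [((1+r)^n − 1)/r] = 58,900 × [(1+r)^11 − 1] / r = $910,180.92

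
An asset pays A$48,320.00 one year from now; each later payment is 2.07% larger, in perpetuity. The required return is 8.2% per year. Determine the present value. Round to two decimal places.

A$788,254.49

Periodic rate r = 0.082 per year.
Growing perpetuity (Gordon): PV = PMT₁ / (r − g) = 48,320 / (r − 0.0207) = A$788,254.49.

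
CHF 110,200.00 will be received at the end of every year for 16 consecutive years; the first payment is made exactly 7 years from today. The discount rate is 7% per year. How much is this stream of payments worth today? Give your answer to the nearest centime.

CHF 693,676.03

Ordinary annuity of 16 payments, first payment at period 7.
Periodic rate r = 0.07 per year.
The ordinary-annuity PV formula values the stream one period before the first payment (period 6); discount that back 6 periods:
PV₀ = 110,200 × [1 − (1+r)^−16] / r × (1+r)^−6 = CHF 693,676.03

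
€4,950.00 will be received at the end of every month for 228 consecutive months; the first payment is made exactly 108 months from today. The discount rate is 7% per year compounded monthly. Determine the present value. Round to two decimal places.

Ordinary annuity of 228 payments, first payment at period 108.
Periodic rate r = 0.07/12 per month; n is counted in months.
The ordinary-annuity PV formula values the stream one period before the first payment (period 107); discount that back 107 periods:
PV₀ = 4,950 × [1 − (1+r)^−228] / r × (1+r)^−107 = €334,499.07

€334,499.07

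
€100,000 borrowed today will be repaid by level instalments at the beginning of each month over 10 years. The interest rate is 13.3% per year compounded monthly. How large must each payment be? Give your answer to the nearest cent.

€1,494.29

Level annuity due; solve PV = PMT × [(1 − (1+r)^−n)/r] × (1+r) for PMT.
Periodic rate r = 0.133/12 per month; n is counted in months.
With n = 120: PMT = 100,000 / ([(1 − (1+r)^−n)/r] × (1+r)) = €1,494.29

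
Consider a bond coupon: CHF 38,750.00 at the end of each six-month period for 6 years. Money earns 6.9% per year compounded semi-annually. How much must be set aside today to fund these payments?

CHF 375,558.49

This is an ordinary annuity: 12 payments of CHF 38,750.00 at the end of each six-month period.
Periodic rate r = 0.069/2 per half-year; n is counted in half-years.
PV = PMT × [(1 − (1+r)^−n)/r] = 38,750 × [1 − (1+r)^−12] / r = CHF 375,558.49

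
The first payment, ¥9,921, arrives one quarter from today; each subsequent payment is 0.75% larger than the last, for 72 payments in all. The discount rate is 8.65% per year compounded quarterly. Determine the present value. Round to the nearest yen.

Periodic rate r = 0.0865/4 per quarter; n is counted in quarters.
Growing ordinary annuity: PV = PMT₁ × [1 − ((1+g)/(1+r))^n] / (r − g) = 9,921 × [1 − ((1+0.0075)/(1+r))^72] / (r − 0.0075) = ¥444,608.

¥444,608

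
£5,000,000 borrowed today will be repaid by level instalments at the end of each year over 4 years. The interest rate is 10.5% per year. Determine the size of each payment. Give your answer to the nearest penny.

£1,594,459.78

Level ordinary annuity; solve PV = PMT × [(1 − (1+r)^−n)/r] for PMT.
Periodic rate r = 0.105 per year.
With n = 4: PMT = 5,000,000 / ([(1 − (1+r)^−n)/r]) = £1,594,459.78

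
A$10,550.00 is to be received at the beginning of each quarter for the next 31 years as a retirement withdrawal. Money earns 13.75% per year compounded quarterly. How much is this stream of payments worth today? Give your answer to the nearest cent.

This is an annuity due: 124 payments of A$10,550.00 at the beginning of each quarter.
Periodic rate r = 0.1375/4 per quarter; n is counted in quarters.
PV = PMT × [(1 − (1+r)^−n)/r] × (1+r) = 10,550 × [1 − (1+r)^−124] / r × (1+r) = A$312,654.97

A$312,654.97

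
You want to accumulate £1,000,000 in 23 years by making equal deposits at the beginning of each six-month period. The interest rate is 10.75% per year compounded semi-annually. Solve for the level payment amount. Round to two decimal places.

Level annuity due; solve FV = PMT × [((1+r)^n − 1)/r] × (1+r) for PMT.
Periodic rate r = 0.1075/2 per half-year; n is counted in half-years.
With n = 46: PMT = 1,000,000 / ([((1+r)^n − 1)/r] × (1+r)) = £5,042.59

£5,042.59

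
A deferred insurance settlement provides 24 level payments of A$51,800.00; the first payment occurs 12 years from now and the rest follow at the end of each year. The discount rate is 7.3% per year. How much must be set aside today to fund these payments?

Ordinary annuity of 24 payments, first payment at period 12.
Periodic rate r = 0.073 per year.
The ordinary-annuity PV formula values the stream one period before the first payment (period 11); discount that back 11 periods:
PV₀ = 51,800 × [1 − (1+r)^−24] / r × (1+r)^−11 = A$266,638.00

A$266,638.00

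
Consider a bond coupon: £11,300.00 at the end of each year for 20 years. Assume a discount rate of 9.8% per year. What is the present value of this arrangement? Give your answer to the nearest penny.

£97,531.29

This is an ordinary annuity: 20 payments of £11,300.00 at the end of each year.
Periodic rate r = 0.098 per year.
PV = PMT × [(1 − (1+r)^−n)/r] = 11,300 × [1 − (1+r)^−20] / r = £97,531.29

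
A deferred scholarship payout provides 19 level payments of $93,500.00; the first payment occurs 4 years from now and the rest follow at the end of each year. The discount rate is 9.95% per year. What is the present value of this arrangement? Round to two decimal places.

$590,374.39

Ordinary annuity of 19 payments, first payment at period 4.
Periodic rate r = 0.0995 per year.
The ordinary-annuity PV formula values the stream one period before the first payment (period 3); discount that back 3 periods:
PV₀ = 93,500 × [1 − (1+r)^−19] / r × (1+r)^−3 = $590,374.39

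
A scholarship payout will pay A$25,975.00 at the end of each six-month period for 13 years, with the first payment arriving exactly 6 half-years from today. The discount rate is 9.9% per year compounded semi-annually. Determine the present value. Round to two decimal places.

A$294,780.60

Ordinary annuity of 26 payments, first payment at period 6.
Periodic rate r = 0.099/2 per half-year; n is counted in half-years.
The ordinary-annuity PV formula values the stream one period before the first payment (period 5); discount that back 5 periods:
PV₀ = 25,975 × [1 − (1+r)^−26] / r × (1+r)^−5 = A$294,780.60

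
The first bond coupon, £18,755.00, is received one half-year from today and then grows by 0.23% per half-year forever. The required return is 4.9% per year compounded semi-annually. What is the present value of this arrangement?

£844,819.82

Periodic rate r = 0.049/2 per half-year.
Growing perpetuity (Gordon): PV = PMT₁ / (r − g) = 18,755 / (r − 0.0023) = £844,819.82.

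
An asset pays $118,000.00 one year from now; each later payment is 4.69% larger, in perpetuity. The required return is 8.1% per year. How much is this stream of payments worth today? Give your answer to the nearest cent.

Periodic rate r = 0.081 per year.
Growing perpetuity (Gordon): PV = PMT₁ / (r − g) = 118,000 / (r − 0.0469) = $3,460,410.56.

$3,460,410.56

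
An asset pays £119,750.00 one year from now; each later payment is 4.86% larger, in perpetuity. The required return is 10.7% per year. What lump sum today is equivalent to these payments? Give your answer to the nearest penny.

£2,050,513.70

Periodic rate r = 0.107 per year.
Growing perpetuity (Gordon): PV = PMT₁ / (r − g) = 119,750 / (r − 0.0486) = £2,050,513.70.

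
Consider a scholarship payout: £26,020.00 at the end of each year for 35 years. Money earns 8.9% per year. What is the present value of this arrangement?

This is an ordinary annuity: 35 payments of £26,020.00 at the end of each year.
Periodic rate r = 0.089 per year.
PV = PMT × [(1 − (1+r)^−n)/r] = 26,020 × [1 − (1+r)^−35] / r = £277,570.46

£277,570.46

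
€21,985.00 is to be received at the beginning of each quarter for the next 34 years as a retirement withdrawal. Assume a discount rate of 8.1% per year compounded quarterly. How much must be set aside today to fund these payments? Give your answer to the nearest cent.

This is an annuity due: 136 payments of €21,985.00 at the beginning of each quarter.
Periodic rate r = 0.081/4 per quarter; n is counted in quarters.
PV = PMT × [(1 − (1+r)^−n)/r] × (1+r) = 21,985 × [1 − (1+r)^−136] / r × (1+r) = €1,035,168.69

€1,035,168.69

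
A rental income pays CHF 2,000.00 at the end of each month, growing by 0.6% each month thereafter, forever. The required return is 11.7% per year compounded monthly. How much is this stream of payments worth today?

CHF 533,333.33

Periodic rate r = 0.117/12 per month.
Growing perpetuity (Gordon): PV = PMT₁ / (r − g) = 2,000 / (r − 0.006) = CHF 533,333.33.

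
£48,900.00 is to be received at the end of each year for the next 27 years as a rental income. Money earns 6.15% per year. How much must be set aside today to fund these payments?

This is an ordinary annuity: 27 payments of £48,900.00 at the end of each year.
Periodic rate r = 0.0615 per year.
PV = PMT × [(1 − (1+r)^−n)/r] = 48,900 × [1 − (1+r)^−27] / r = £636,415.79

£636,415.79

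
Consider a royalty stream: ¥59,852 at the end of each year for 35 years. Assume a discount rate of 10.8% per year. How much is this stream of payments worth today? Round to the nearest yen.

¥538,883

This is an ordinary annuity: 35 payments of ¥59,852 at the end of each year.
Periodic rate r = 0.108 per year.
PV = PMT × [(1 − (1+r)^−n)/r] = 59,852 × [1 − (1+r)^−35] / r = ¥538,883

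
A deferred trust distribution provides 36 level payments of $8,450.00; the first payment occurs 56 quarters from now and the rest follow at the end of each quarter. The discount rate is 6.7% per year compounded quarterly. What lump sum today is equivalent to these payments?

$91,067.60

Ordinary annuity of 36 payments, first payment at period 56.
Periodic rate r = 0.067/4 per quarter; n is counted in quarters.
The ordinary-annuity PV formula values the stream one period before the first payment (period 55); discount that back 55 periods:
PV₀ = 8,450 × [1 − (1+r)^−36] / r × (1+r)^−55 = $91,067.60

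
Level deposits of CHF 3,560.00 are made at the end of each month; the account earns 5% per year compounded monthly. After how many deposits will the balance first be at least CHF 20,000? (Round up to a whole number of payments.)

6 payments

Periodic rate r = 0.05/12 per month; n is counted in months.
Ordinary annuity FV: 20,000 = 3,560 × [((1+r)^n − 1)/r].
(1+r)^n = 1 + 20,000 × r / 3,560, so n = ln(1 + 20,000·r/3,560) / ln(1+r) = 5.56.
Round up to a whole number of payments: n = 6.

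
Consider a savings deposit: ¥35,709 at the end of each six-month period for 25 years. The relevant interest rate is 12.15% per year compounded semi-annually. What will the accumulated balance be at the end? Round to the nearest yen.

This is an ordinary annuity: 50 deposits of ¥35,709 at the end of each six-month period.
Periodic rate r = 0.1215/2 per half-year; n is counted in half-years.
FV = PMT × [((1+r)^n − 1)/r] = 35,709 × [(1+r)^50 − 1] / r = ¥10,629,371

¥10,629,371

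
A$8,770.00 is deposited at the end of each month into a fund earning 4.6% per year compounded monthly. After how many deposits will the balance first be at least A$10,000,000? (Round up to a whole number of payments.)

Periodic rate r = 0.046/12 per month; n is counted in months.
Ordinary annuity FV: 10,000,000 = 8,770 × [((1+r)^n − 1)/r].
(1+r)^n = 1 + 10,000,000 × r / 8,770, so n = ln(1 + 10,000,000·r/8,770) / ln(1+r) = 439.36.
Round up to a whole number of payments: n = 440.

440 payments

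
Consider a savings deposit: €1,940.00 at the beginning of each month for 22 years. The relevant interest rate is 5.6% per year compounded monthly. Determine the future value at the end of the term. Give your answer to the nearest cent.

€1,010,000.36

This is an annuity due: 264 deposits of €1,940.00 at the beginning of each month.
Periodic rate r = 0.056/12 per month; n is counted in months.
FV = PMT × [((1+r)^n − 1)/r] × (1+r) = 1,940 × [(1+r)^264 − 1] / r × (1+r) = €1,010,000.36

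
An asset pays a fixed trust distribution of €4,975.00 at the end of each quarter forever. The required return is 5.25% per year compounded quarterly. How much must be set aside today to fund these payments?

€379,047.62

Periodic rate r = 0.0525/4 per quarter.
Level perpetuity: PV = PMT / r = 4,975 / (0.0525/4) = €379,047.62.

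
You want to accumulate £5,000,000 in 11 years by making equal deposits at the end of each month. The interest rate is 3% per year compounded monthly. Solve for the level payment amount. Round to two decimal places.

£32,018.82

Level ordinary annuity; solve FV = PMT × [((1+r)^n − 1)/r] for PMT.
Periodic rate r = 0.03/12 per month; n is counted in months.
With n = 132: PMT = 5,000,000 / ([((1+r)^n − 1)/r]) = £32,018.82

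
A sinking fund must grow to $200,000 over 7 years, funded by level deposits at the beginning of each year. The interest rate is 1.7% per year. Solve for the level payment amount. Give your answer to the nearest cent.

$26,693.24

Level annuity due; solve FV = PMT × [((1+r)^n − 1)/r] × (1+r) for PMT.
Periodic rate r = 0.017 per year.
With n = 7: PMT = 200,000 / ([((1+r)^n − 1)/r] × (1+r)) = $26,693.24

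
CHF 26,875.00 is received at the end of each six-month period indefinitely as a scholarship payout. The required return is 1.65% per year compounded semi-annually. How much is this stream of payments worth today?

Periodic rate r = 0.0165/2 per half-year.
Level perpetuity: PV = PMT / r = 26,875 / (0.0165/2) = CHF 3,257,575.76.

CHF 3,257,575.76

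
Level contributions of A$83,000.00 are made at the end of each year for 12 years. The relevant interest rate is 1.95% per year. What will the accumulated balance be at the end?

A$1,110,078.73

This is an ordinary annuity: 12 deposits of A$83,000.00 at the end of each year.
Periodic rate r = 0.0195 per year.
FV = PMT × [((1+r)^n − 1)/r] = 83,000 × [(1+r)^12 − 1] / r = A$1,110,078.73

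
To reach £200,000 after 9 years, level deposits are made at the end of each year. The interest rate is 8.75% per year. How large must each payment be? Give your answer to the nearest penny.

Level ordinary annuity; solve FV = PMT × [((1+r)^n − 1)/r] for PMT.
Periodic rate r = 0.0875 per year.
With n = 9: PMT = 200,000 / ([((1+r)^n − 1)/r]) = £15,521.48

£15,521.48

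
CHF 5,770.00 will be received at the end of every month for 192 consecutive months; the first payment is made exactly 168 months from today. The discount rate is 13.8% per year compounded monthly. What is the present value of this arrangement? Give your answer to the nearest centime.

Ordinary annuity of 192 payments, first payment at period 168.
Periodic rate r = 0.138/12 per month; n is counted in months.
The ordinary-annuity PV formula values the stream one period before the first payment (period 167); discount that back 167 periods:
PV₀ = 5,770 × [1 − (1+r)^−192] / r × (1+r)^−167 = CHF 66,057.66

CHF 66,057.66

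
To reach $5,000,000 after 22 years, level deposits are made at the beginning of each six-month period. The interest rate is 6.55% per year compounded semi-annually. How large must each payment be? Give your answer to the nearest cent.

Level annuity due; solve FV = PMT × [((1+r)^n − 1)/r] × (1+r) for PMT.
Periodic rate r = 0.0655/2 per half-year; n is counted in half-years.
With n = 44: PMT = 5,000,000 / ([((1+r)^n − 1)/r] × (1+r)) = $50,682.07

$50,682.07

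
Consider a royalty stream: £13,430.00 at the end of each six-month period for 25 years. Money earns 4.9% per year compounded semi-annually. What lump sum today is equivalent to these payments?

This is an ordinary annuity: 50 payments of £13,430.00 at the end of each six-month period.
Periodic rate r = 0.049/2 per half-year; n is counted in half-years.
PV = PMT × [(1 − (1+r)^−n)/r] = 13,430 × [1 − (1+r)^−50] / r = £384,740.79

£384,740.79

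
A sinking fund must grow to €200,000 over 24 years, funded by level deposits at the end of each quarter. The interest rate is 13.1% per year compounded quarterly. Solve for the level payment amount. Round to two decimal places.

€311.07

Level ordinary annuity; solve FV = PMT × [((1+r)^n − 1)/r] for PMT.
Periodic rate r = 0.131/4 per quarter; n is counted in quarters.
With n = 96: PMT = 200,000 / ([((1+r)^n − 1)/r]) = €311.07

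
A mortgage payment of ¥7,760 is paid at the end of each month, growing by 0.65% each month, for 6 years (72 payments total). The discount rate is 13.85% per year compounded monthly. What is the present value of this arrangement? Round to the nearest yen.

Periodic rate r = 0.1385/12 per month; n is counted in months.
Growing ordinary annuity: PV = PMT₁ × [1 − ((1+g)/(1+r))^n] / (r − g) = 7,760 × [1 − ((1+0.0065)/(1+r))^72] / (r − 0.0065) = ¥465,066.

¥465,066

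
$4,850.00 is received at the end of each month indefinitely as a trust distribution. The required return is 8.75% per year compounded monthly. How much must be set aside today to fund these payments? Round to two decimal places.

Periodic rate r = 0.0875/12 per month.
Level perpetuity: PV = PMT / r = 4,850 / (0.0875/12) = $665,142.86.

$665,142.86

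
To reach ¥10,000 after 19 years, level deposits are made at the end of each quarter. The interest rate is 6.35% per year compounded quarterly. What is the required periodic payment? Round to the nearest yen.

¥69

Level ordinary annuity; solve FV = PMT × [((1+r)^n − 1)/r] for PMT.
Periodic rate r = 0.0635/4 per quarter; n is counted in quarters.
With n = 76: PMT = 10,000 / ([((1+r)^n − 1)/r]) = ¥69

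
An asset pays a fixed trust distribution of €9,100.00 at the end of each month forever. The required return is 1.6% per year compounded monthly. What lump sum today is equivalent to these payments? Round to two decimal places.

Periodic rate r = 0.016/12 per month.
Level perpetuity: PV = PMT / r = 9,100 / (0.016/12) = €6,825,000.00.

€6,825,000.00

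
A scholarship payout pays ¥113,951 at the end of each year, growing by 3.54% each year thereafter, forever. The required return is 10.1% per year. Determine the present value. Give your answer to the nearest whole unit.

Periodic rate r = 0.101 per year.
Growing perpetuity (Gordon): PV = PMT₁ / (r − g) = 113,951 / (r − 0.0354) = ¥1,737,058.

¥1,737,058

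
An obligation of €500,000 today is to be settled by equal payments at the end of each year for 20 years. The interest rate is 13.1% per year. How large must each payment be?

Level ordinary annuity; solve PV = PMT × [(1 − (1+r)^−n)/r] for PMT.
Periodic rate r = 0.131 per year.
With n = 20: PMT = 500,000 / ([(1 − (1+r)^−n)/r]) = €71,605.09

€71,605.09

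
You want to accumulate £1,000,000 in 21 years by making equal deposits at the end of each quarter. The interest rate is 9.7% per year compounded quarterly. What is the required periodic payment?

£3,740.29

Level ordinary annuity; solve FV = PMT × [((1+r)^n − 1)/r] for PMT.
Periodic rate r = 0.097/4 per quarter; n is counted in quarters.
With n = 84: PMT = 1,000,000 / ([((1+r)^n − 1)/r]) = £3,740.29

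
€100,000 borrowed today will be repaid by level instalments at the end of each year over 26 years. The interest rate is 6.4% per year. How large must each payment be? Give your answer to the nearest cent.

Level ordinary annuity; solve PV = PMT × [(1 − (1+r)^−n)/r] for PMT.
Periodic rate r = 0.064 per year.
With n = 26: PMT = 100,000 / ([(1 − (1+r)^−n)/r]) = €7,993.05

€7,993.05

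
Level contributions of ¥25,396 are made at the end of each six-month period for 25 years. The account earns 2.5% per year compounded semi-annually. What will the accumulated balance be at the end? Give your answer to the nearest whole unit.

This is an ordinary annuity: 50 deposits of ¥25,396 at the end of each six-month period.
Periodic rate r = 0.025/2 per half-year; n is counted in half-years.
FV = PMT × [((1+r)^n − 1)/r] = 25,396 × [(1+r)^50 − 1] / r = ¥1,749,322

¥1,749,322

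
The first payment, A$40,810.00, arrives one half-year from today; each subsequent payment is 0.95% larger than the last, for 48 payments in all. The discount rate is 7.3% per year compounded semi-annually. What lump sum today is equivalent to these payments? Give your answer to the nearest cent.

A$1,085,706.99

Periodic rate r = 0.073/2 per half-year; n is counted in half-years.
Growing ordinary annuity: PV = PMT₁ × [1 − ((1+g)/(1+r))^n] / (r − g) = 40,810 × [1 − ((1+0.0095)/(1+r))^48] / (r − 0.0095) = A$1,085,706.99.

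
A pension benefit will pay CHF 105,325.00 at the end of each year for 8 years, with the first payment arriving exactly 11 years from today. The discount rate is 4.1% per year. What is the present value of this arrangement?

Ordinary annuity of 8 payments, first payment at period 11.
Periodic rate r = 0.041 per year.
The ordinary-annuity PV formula values the stream one period before the first payment (period 10); discount that back 10 periods:
PV₀ = 105,325 × [1 − (1+r)^−8] / r × (1+r)^−10 = CHF 472,525.14

CHF 472,525.14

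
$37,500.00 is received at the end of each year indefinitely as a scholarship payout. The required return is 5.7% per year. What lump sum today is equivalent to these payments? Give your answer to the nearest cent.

Periodic rate r = 0.057 per year.
Level perpetuity: PV = PMT / r = 37,500 / (0.057) = $657,894.74.

$657,894.74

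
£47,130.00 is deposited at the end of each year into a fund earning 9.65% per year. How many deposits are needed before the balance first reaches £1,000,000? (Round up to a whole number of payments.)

Periodic rate r = 0.0965 per year.
Ordinary annuity FV: 1,000,000 = 47,130 × [((1+r)^n − 1)/r].
(1+r)^n = 1 + 1,000,000 × r / 47,130, so n = ln(1 + 1,000,000·r/47,130) / ln(1+r) = 12.10.
Round up to a whole number of payments: n = 13.

13 payments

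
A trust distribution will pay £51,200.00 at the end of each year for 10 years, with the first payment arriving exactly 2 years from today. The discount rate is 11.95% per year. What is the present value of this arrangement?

£258,941.03

Ordinary annuity of 10 payments, first payment at period 2.
Periodic rate r = 0.1195 per year.
The ordinary-annuity PV formula values the stream one period before the first payment (period 1); discount that back 1 periods:
PV₀ = 51,200 × [1 − (1+r)^−10] / r × (1+r)^−1 = £258,941.03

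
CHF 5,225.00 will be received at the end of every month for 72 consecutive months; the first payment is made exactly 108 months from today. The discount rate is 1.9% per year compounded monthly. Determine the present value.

CHF 299,955.09

Ordinary annuity of 72 payments, first payment at period 108.
Periodic rate r = 0.019/12 per month; n is counted in months.
The ordinary-annuity PV formula values the stream one period before the first payment (period 107); discount that back 107 periods:
PV₀ = 5,225 × [1 − (1+r)^−72] / r × (1+r)^−107 = CHF 299,955.09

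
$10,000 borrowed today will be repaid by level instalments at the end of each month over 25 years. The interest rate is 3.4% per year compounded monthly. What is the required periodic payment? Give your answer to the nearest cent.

Level ordinary annuity; solve PV = PMT × [(1 − (1+r)^−n)/r] for PMT.
Periodic rate r = 0.034/12 per month; n is counted in months.
With n = 300: PMT = 10,000 / ([(1 − (1+r)^−n)/r]) = $49.53

$49.53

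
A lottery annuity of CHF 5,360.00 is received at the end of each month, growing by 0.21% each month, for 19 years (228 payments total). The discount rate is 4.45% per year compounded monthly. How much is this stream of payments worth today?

Periodic rate r = 0.0445/12 per month; n is counted in months.
Growing ordinary annuity: PV = PMT₁ × [1 − ((1+g)/(1+r))^n] / (r − g) = 5,360 × [1 − ((1+0.0021)/(1+r))^228] / (r − 0.0021) = CHF 1,020,609.25.

CHF 1,020,609.25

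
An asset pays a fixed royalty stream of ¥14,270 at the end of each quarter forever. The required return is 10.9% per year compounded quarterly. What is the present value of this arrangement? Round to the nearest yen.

¥523,670

Periodic rate r = 0.109/4 per quarter.
Level perpetuity: PV = PMT / r = 14,270 / (0.109/4) = ¥523,670.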